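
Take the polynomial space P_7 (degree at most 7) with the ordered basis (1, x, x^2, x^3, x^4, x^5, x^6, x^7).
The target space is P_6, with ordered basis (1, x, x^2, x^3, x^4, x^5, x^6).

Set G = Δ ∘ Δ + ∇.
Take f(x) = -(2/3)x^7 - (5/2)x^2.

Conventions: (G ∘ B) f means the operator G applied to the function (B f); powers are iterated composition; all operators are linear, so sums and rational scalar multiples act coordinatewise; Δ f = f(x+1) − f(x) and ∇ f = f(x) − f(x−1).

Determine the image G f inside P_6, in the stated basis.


Δ f = -(14/3)x^6 - 14x^5 - (70/3)x^4 - (70/3)x^3 - 14x^2 - (29/3)x - 19/6
Δ Δ f = -28x^5 - 140x^4 - (980/3)x^3 - 420x^2 - (868/3)x - 89
∇ f = -(14/3)x^6 + 14x^5 - (70/3)x^4 + (70/3)x^3 - 14x^2 - (1/3)x + 11/6
(Δ ∘ Δ + ∇) f = -(14/3)x^6 - 14x^5 - (490/3)x^4 - (910/3)x^3 - 434x^2 - (869/3)x - 523/6

g(x) = -(14/3)x^6 - 14x^5 - (490/3)x^4 - (910/3)x^3 - 434x^2 - (869/3)x - 523/6


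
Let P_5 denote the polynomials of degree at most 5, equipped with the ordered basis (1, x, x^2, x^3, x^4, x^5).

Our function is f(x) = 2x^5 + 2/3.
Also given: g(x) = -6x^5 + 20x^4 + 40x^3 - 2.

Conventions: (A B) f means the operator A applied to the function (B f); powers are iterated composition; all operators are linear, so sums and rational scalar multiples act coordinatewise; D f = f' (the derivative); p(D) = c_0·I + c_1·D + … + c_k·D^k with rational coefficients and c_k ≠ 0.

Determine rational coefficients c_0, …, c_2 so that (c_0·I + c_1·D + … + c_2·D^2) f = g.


D^0 f = 2x^5 + 2/3
D^1 f = 10x^4
D^2 f = 40x^3
matching coefficients of g against c_0 f + c_1 Df + … from the top degree down determines the c_i
solution: c_0 = -3, c_1 = 2, c_2 = 1

p(D) = -3·I + 2·D + D^2, i.e. c_0 = -3, c_1 = 2, c_2 = 1


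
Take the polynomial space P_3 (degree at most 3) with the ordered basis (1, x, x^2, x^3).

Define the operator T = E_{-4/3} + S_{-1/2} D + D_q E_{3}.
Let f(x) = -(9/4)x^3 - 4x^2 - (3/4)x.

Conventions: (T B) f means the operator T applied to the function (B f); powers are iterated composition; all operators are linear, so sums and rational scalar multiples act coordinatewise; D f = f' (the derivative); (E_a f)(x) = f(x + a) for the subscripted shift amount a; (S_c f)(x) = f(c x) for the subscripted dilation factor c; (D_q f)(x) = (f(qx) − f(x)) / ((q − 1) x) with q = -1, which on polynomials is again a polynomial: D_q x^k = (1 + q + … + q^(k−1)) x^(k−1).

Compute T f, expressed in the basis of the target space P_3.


the result is g(x) = -(9/4)x^3 + (17/16)x^2 + (23/12)x - 3133/36

E_{-4/3} f = -(9/4)x^3 + 5x^2 - (25/12)x - 7/9
D f = -(27/4)x^2 - 8x - 3/4
S_{-1/2} D f = -(27/16)x^2 + 4x - 3/4
E_{3} f = -(9/4)x^3 - (97/4)x^2 - (171/2)x - 99
D_q E_{3} f = -(9/4)x^2 - 171/2
(E_{-4/3} + S_{-1/2} D + D_q E_{3}) f = -(9/4)x^3 + (17/16)x^2 + (23/12)x - 3133/36


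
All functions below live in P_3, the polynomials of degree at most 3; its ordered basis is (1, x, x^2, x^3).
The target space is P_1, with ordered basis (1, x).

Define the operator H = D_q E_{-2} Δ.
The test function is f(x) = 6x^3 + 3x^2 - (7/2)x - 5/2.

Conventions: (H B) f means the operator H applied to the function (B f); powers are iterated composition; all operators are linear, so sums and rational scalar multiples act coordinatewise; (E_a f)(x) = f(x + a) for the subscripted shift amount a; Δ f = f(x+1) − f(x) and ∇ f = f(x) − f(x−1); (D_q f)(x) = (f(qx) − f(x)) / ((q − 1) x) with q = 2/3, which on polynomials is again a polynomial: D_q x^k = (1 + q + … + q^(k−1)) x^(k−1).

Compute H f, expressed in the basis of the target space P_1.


the image equals g(x) = 30x - 48

Δ f = 18x^2 + 24x + 11/2
E_{-2} Δ f = 18x^2 - 48x + 59/2
D_q E_{-2} Δ f = 30x - 48


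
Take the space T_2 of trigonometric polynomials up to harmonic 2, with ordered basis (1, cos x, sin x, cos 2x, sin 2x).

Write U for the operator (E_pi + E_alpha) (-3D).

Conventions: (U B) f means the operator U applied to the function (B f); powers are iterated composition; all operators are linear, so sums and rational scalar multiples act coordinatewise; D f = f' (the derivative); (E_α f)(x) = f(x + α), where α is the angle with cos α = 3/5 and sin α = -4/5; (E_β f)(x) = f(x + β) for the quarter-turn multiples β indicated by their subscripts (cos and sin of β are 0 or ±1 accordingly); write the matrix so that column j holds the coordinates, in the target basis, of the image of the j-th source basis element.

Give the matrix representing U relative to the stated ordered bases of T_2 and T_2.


the matrix is [[0, 0, 0, 0, 0]; [0, -12/5, 6/5, 0, 0]; [0, -6/5, -12/5, 0, 0]; [0, 0, 0, -144/25, -108/25]; [0, 0, 0, 108/25, -144/25]] (rows listed top to bottom)

image of 1: 0
image of cos x: -(12/5)cos x - (6/5)sin x
image of sin x: (6/5)cos x - (12/5)sin x
image of cos 2x: -(144/25)cos 2x + (108/25)sin 2x
image of sin 2x: -(108/25)cos 2x - (144/25)sin 2x
each image's coordinates form column j of the matrix


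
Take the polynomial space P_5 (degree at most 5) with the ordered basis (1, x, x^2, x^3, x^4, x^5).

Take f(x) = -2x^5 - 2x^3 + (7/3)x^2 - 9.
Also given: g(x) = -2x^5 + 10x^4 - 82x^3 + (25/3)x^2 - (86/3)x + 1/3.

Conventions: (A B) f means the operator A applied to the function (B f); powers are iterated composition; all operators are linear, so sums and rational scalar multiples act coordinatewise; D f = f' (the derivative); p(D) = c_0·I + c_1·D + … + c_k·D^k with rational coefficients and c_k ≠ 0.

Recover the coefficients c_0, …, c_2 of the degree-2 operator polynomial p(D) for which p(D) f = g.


p(D) = I − D + 2·D^2, i.e. c_0 = 1, c_1 = -1, c_2 = 2

D^0 f = -2x^5 - 2x^3 + (7/3)x^2 - 9
D^1 f = -10x^4 - 6x^2 + (14/3)x
D^2 f = -40x^3 - 12x + 14/3
matching coefficients of g against c_0 f + c_1 Df + … from the top degree down determines the c_i
solution: c_0 = 1, c_1 = -1, c_2 = 2


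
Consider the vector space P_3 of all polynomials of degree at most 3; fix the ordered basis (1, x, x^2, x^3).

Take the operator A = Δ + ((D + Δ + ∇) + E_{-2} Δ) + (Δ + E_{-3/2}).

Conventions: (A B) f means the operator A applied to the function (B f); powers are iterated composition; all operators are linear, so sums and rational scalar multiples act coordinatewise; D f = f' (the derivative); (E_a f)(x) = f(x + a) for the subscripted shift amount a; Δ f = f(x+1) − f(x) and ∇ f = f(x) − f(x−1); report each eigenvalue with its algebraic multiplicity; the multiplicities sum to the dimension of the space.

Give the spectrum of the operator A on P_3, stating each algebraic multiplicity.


image of 1: 1
image of x: x + 9/2
image of x^2: x^2 + 9x + 5/4
image of x^3: x^3 + (27/2)x^2 + (15/4)x + 61/8
the matrix is upper triangular; its diagonal is (1, 1, 1, 1)
for a triangular matrix the eigenvalues are the diagonal entries, with algebraic multiplicity their repetition count

λ = 1 (multiplicity 4)


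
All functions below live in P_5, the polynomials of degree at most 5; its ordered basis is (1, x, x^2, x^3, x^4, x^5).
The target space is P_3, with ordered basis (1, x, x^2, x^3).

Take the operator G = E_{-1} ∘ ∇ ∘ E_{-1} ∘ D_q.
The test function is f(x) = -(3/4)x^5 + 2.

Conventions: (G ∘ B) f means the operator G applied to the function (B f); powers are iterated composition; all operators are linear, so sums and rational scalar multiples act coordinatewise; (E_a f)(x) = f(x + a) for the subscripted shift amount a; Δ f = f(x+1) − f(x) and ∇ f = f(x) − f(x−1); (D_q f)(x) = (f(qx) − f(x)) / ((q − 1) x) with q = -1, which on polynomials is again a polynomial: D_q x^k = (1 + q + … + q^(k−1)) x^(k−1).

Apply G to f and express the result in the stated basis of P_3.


D_q f = -(3/4)x^4
E_{-1} D_q f = -(3/4)x^4 + 3x^3 - (9/2)x^2 + 3x - 3/4
∇ (E_{-1} ∘ D_q) f = -3x^3 + (27/2)x^2 - 21x + 45/4
E_{-1} ∇ (E_{-1} ∘ D_q) f = -3x^3 + (45/2)x^2 - 57x + 195/4

the image equals g(x) = -3x^3 + (45/2)x^2 - 57x + 195/4


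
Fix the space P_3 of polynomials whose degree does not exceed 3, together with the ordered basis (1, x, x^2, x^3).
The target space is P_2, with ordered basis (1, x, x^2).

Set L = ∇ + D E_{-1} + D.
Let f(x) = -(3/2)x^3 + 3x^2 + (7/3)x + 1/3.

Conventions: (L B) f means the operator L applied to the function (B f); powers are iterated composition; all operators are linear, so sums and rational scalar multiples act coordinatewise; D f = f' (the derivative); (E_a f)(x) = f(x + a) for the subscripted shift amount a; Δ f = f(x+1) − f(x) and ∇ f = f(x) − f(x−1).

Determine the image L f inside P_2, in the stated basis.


g(x) = -(27/2)x^2 + (63/2)x - 8

∇ f = -(9/2)x^2 + (21/2)x - 13/6
E_{-1} f = -(3/2)x^3 + (15/2)x^2 - (49/6)x + 5/2
D E_{-1} f = -(9/2)x^2 + 15x - 49/6
D f = -(9/2)x^2 + 6x + 7/3
(∇ + D E_{-1} + D) f = -(27/2)x^2 + (63/2)x - 8


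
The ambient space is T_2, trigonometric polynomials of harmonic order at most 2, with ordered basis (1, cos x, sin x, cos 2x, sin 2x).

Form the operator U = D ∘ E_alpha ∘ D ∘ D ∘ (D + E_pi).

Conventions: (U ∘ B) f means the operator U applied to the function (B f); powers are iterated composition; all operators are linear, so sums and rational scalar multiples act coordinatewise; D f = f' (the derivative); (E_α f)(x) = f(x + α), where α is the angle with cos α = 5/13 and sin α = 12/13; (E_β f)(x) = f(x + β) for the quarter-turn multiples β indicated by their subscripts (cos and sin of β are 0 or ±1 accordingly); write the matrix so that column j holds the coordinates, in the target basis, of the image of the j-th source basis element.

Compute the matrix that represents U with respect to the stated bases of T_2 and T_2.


image of 1: 0
image of cos x: -(7/13)cos x - (17/13)sin x
image of sin x: (17/13)cos x - (7/13)sin x
image of cos 2x: -(944/169)cos 2x - (2872/169)sin 2x
image of sin 2x: (2872/169)cos 2x - (944/169)sin 2x
each image's coordinates form column j of the matrix

the matrix is [[0, 0, 0, 0, 0]; [0, -7/13, 17/13, 0, 0]; [0, -17/13, -7/13, 0, 0]; [0, 0, 0, -944/169, 2872/169]; [0, 0, 0, -2872/169, -944/169]] (rows listed top to bottom)


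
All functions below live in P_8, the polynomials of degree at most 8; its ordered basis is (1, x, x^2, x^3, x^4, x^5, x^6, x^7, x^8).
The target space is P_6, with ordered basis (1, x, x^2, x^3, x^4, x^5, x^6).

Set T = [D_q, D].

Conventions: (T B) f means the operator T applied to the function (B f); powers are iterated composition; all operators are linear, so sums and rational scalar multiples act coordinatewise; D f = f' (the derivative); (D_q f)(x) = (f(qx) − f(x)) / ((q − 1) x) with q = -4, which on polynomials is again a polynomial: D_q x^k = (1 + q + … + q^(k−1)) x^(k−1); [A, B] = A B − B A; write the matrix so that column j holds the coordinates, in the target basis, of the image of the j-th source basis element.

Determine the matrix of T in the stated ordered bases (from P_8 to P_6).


image of 1: 0
image of x: 0
image of x^2: 5
image of x^3: -35x
image of x^4: 205x^2
image of x^5: -1075x^3
image of x^6: 5325x^4
image of x^7: -25395x^5
image of x^8: 117965x^6
each image's coordinates form column j of the matrix

the matrix is [[0, 0, 5, 0, 0, 0, 0, 0, 0]; [0, 0, 0, -35, 0, 0, 0, 0, 0]; [0, 0, 0, 0, 205, 0, 0, 0, 0]; [0, 0, 0, 0, 0, -1075, 0, 0, 0]; [0, 0, 0, 0, 0, 0, 5325, 0, 0]; [0, 0, 0, 0, 0, 0, 0, -25395, 0]; [0, 0, 0, 0, 0, 0, 0, 0, 117965]] (rows listed top to bottom)


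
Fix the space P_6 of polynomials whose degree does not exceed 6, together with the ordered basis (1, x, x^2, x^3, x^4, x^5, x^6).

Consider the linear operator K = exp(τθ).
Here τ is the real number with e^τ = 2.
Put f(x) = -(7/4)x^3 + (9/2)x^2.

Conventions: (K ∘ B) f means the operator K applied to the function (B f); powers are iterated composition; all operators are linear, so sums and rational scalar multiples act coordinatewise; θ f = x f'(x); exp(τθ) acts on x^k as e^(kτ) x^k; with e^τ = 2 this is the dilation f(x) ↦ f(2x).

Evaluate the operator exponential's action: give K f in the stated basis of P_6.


exp(τθ) x^k = e^(kτ) x^k; with e^τ = 2 this sends x^k to 2^k x^k
x^2 ↦ 4 x^2
x^3 ↦ 8 x^3
applying this coordinatewise to f: exp(τθ) f = -14x^3 + 18x^2

g(x) = -14x^3 + 18x^2


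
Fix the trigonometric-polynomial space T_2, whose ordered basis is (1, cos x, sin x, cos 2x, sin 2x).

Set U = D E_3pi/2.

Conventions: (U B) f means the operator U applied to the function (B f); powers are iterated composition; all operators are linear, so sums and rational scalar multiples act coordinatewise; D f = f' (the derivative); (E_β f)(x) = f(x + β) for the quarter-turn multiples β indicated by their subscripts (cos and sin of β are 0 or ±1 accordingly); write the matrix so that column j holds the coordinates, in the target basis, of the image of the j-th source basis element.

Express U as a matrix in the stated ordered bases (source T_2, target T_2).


the matrix is [[0, 0, 0, 0, 0]; [0, 1, 0, 0, 0]; [0, 0, 1, 0, 0]; [0, 0, 0, 0, -2]; [0, 0, 0, 2, 0]] (rows listed top to bottom)

image of 1: 0
image of cos x: cos x
image of sin x: sin x
image of cos 2x: 2sin 2x
image of sin 2x: -2cos 2x
each image's coordinates form column j of the matrix


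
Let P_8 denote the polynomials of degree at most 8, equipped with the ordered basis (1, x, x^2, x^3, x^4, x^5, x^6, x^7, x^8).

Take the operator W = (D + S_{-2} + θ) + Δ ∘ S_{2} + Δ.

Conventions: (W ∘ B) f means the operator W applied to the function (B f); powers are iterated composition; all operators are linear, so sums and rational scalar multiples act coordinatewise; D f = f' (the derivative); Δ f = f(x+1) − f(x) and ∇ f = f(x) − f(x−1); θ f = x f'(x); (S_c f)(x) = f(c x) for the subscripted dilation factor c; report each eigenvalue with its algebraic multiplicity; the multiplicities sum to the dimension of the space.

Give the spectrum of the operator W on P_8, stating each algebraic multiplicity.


λ = -121 (multiplicity 1), λ = -27 (multiplicity 1), λ = -5 (multiplicity 1), λ = -1 (multiplicity 1), λ = 1 (multiplicity 1), λ = 6 (multiplicity 1), λ = 20 (multiplicity 1), λ = 70 (multiplicity 1), λ = 264 (multiplicity 1)

image of 1: 1
image of x: -x + 4
image of x^2: 6x^2 + 12x + 5
image of x^3: -5x^3 + 30x^2 + 27x + 9
image of x^4: 20x^4 + 72x^3 + 102x^2 + 68x + 17
image of x^5: -27x^5 + 170x^4 + 330x^3 + 330x^2 + 165x + 33
image of x^6: 70x^6 + 396x^5 + 975x^4 + 1300x^3 + 975x^2 + 390x + 65
image of x^7: -121x^7 + 910x^6 + 2709x^5 + 4515x^4 + 4515x^3 + 2709x^2 + 903x + 129
image of x^8: 264x^8 + 2064x^7 + 7196x^6 + 14392x^5 + 17990x^4 + 14392x^3 + 7196x^2 + 2056x + 257
the matrix is upper triangular; its diagonal is (1, -1, 6, -5, 20, -27, 70, -121, 264)
for a triangular matrix the eigenvalues are the diagonal entries, with algebraic multiplicity their repetition count


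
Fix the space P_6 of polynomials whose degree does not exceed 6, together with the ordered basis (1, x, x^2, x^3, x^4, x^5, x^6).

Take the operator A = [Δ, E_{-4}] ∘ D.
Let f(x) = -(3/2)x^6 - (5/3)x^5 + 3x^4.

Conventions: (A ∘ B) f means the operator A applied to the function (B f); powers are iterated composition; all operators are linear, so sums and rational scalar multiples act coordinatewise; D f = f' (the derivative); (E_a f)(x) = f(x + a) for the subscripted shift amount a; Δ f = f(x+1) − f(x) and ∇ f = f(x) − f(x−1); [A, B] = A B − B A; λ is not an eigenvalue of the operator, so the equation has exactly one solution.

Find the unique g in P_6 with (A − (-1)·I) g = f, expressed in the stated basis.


write g with unknown coordinates in the stated basis and equate coefficients in (A − (-1)·I) g = f
solving from the highest basis element down gives g = -(3/2)x^6 - (5/3)x^5 + 3x^4
check: A g = 0
so A g − (-1)·g = -(3/2)x^6 - (5/3)x^5 + 3x^4 = f ✓

g(x) = -(3/2)x^6 - (5/3)x^5 + 3x^4


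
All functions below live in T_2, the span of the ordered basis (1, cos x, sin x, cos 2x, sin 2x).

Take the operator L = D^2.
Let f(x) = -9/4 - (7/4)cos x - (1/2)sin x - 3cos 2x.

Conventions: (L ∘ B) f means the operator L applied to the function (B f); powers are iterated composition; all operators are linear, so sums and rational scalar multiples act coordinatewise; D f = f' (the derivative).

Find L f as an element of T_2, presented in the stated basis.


D f = -(1/2)cos x + (7/4)sin x + 6sin 2x
D D f = (7/4)cos x + (1/2)sin x + 12cos 2x

g(x) = (7/4)cos x + (1/2)sin x + 12cos 2x


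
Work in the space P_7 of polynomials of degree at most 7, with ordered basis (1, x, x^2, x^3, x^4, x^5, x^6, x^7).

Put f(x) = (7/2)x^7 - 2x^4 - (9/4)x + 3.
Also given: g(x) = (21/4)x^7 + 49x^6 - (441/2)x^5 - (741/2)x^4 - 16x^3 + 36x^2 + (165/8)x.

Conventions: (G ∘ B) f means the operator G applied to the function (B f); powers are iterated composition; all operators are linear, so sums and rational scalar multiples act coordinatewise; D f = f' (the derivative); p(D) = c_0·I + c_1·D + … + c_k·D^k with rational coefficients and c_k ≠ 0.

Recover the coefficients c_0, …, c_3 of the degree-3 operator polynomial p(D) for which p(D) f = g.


p(D) = (3/2)·I + 2·D − (3/2)·D^2 − (1/2)·D^3, i.e. c_0 = 3/2, c_1 = 2, c_2 = -3/2, c_3 = -1/2

D^0 f = (7/2)x^7 - 2x^4 - (9/4)x + 3
D^1 f = (49/2)x^6 - 8x^3 - 9/4
D^2 f = 147x^5 - 24x^2
D^3 f = 735x^4 - 48x
matching coefficients of g against c_0 f + c_1 Df + … from the top degree down determines the c_i
solution: c_0 = 3/2, c_1 = 2, c_2 = -3/2, c_3 = -1/2


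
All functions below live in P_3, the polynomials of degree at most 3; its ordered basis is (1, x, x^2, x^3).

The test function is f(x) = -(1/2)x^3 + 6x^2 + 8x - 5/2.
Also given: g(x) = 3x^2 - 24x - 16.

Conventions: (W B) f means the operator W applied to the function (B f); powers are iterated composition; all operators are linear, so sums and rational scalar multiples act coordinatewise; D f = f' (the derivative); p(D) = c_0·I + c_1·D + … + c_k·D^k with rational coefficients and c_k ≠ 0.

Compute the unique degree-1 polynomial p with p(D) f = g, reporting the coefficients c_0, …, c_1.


c_0 = 0, c_1 = -2

D^0 f = -(1/2)x^3 + 6x^2 + 8x - 5/2
D^1 f = -(3/2)x^2 + 12x + 8
matching coefficients of g against c_0 f + c_1 Df + … from the top degree down determines the c_i
solution: c_0 = 0, c_1 = -2


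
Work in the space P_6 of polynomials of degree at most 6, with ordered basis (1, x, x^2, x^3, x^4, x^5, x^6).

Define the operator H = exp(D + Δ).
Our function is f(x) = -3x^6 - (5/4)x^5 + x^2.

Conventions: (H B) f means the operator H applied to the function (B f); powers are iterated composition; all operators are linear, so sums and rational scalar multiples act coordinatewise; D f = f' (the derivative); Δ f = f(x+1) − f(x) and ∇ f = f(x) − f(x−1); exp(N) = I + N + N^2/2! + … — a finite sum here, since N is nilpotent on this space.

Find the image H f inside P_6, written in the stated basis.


g(x) = -3x^6 - (149/4)x^5 - (475/2)x^4 - (1925/2)x^3 - (5053/2)x^2 - 3975x - 11519/4

order-1 term: -36x^5 - (115/2)x^4 - (145/2)x^3 - (115/2)x^2 - (81/4)x - 13/4
order-2 term: -180x^4 - 410x^3 - 570x^2 - (1715/4)x - 132
order-3 term: -480x^3 - 1180x^2 - 1410x - 1345/2
order-4 term: -720x^2 - 1540x - 1120
order-5 term: -576x - 760
order-6 term: -192
the series for exp(D + Δ) f terminates at order 6
exp(D + Δ) f = -3x^6 - (149/4)x^5 - (475/2)x^4 - (1925/2)x^3 - (5053/2)x^2 - 3975x - 11519/4


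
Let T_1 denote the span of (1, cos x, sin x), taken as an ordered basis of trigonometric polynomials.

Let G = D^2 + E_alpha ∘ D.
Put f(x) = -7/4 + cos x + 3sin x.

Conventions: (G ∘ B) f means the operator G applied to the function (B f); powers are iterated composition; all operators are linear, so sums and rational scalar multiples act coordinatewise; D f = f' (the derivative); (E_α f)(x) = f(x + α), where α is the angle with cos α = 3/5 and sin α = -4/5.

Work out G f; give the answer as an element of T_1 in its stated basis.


the result is g(x) = (8/5)cos x - (6/5)sin x

D f = 3cos x - sin x
D D f = -cos x - 3sin x
D f = 3cos x - sin x
E_alpha D f = (13/5)cos x + (9/5)sin x
(D^2 + E_alpha ∘ D) f = (8/5)cos x - (6/5)sin x


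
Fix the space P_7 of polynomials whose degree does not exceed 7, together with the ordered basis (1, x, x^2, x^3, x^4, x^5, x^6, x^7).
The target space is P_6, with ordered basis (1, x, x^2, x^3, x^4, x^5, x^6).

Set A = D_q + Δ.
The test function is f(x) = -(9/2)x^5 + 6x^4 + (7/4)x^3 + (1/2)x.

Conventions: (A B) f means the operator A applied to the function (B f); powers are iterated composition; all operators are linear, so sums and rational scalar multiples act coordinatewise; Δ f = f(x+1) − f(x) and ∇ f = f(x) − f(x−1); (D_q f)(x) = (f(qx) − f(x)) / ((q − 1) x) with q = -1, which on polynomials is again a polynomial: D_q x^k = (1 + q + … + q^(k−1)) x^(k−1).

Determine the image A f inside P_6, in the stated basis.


the result is g(x) = -27x^4 - 21x^3 - 2x^2 + (27/4)x + 17/4

D_q f = -(9/2)x^4 + (7/4)x^2 + 1/2
Δ f = -(45/2)x^4 - 21x^3 - (15/4)x^2 + (27/4)x + 15/4
(D_q + Δ) f = -27x^4 - 21x^3 - 2x^2 + (27/4)x + 17/4


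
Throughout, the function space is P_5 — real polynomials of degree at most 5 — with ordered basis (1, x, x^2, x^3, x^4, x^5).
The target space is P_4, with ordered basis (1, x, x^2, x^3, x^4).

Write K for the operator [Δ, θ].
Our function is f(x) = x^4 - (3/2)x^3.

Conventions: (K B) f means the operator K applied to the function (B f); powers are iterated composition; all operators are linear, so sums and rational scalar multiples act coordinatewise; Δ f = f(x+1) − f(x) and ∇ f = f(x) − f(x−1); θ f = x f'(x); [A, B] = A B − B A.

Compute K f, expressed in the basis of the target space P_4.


θ f = 4x^4 - (9/2)x^3
Δ θ f = 16x^3 + (21/2)x^2 + (5/2)x - 1/2
Δ f = 4x^3 + (3/2)x^2 - (1/2)x - 1/2
θ Δ f = 12x^3 + 3x^2 - (1/2)x
[Δ, θ] f = 4x^3 + (15/2)x^2 + 3x - 1/2

g(x) = 4x^3 + (15/2)x^2 + 3x - 1/2


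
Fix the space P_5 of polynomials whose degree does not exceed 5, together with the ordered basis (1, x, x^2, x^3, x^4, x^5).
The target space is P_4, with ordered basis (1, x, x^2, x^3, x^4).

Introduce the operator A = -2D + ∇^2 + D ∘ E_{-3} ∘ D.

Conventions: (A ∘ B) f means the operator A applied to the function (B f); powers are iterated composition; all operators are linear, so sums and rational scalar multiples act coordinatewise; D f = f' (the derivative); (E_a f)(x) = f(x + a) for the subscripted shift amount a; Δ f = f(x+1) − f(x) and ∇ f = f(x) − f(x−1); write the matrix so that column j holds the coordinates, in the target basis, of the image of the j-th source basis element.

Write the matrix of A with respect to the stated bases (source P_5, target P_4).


the matrix is [[0, -2, 4, -24, 122, -570]; [0, 0, -4, 12, -96, 610]; [0, 0, 0, -6, 24, -240]; [0, 0, 0, 0, -8, 40]; [0, 0, 0, 0, 0, -10]] (rows listed top to bottom)

image of 1: 0
image of x: -2
image of x^2: -4x + 4
image of x^3: -6x^2 + 12x - 24
image of x^4: -8x^3 + 24x^2 - 96x + 122
image of x^5: -10x^4 + 40x^3 - 240x^2 + 610x - 570
each image's coordinates form column j of the matrix


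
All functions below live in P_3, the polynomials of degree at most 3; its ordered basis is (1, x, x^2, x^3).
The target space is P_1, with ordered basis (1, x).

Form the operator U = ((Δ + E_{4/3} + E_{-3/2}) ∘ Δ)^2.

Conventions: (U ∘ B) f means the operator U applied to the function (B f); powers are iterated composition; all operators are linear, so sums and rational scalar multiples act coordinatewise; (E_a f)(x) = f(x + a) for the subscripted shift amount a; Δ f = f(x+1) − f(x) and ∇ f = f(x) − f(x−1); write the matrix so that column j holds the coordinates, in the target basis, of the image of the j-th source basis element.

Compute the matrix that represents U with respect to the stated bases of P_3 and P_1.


the matrix is [[0, 0, 8, 44]; [0, 0, 0, 24]] (rows listed top to bottom)

image of 1: 0
image of x: 0
image of x^2: 8
image of x^3: 24x + 44
each image's coordinates form column j of the matrix


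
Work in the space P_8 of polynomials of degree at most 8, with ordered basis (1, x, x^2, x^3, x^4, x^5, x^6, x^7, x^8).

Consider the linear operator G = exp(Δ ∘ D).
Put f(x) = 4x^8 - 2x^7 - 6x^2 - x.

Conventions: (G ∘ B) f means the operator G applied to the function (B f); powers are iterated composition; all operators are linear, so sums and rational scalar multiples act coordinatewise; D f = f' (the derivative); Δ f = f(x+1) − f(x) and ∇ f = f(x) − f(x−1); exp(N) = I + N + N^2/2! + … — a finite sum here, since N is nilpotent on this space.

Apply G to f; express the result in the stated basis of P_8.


order-1 term: 224x^6 + 588x^5 + 910x^4 + 840x^3 + 462x^2 + 140x + 6
order-2 term: 3360x^4 + 12600x^3 + 21000x^2 + 17220x + 5684
order-3 term: 13440x^2 + 38640x + 31080
order-4 term: 6720
the series for exp(Δ ∘ D) f terminates at order 4
exp(Δ ∘ D) f = 4x^8 - 2x^7 + 224x^6 + 588x^5 + 4270x^4 + 13440x^3 + 34896x^2 + 55999x + 43490

the result is g(x) = 4x^8 - 2x^7 + 224x^6 + 588x^5 + 4270x^4 + 13440x^3 + 34896x^2 + 55999x + 43490


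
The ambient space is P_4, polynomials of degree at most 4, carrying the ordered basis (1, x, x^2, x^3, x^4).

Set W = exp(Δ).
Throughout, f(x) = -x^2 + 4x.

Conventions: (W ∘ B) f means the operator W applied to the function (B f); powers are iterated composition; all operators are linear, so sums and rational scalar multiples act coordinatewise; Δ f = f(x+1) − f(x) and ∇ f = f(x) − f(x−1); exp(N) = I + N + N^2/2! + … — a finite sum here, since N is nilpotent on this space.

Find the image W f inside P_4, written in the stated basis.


g(x) = -x^2 + 2x + 2

order-1 term: -2x + 3
order-2 term: -1
the series for exp(Δ) f terminates at order 2
exp(Δ) f = -x^2 + 2x + 2


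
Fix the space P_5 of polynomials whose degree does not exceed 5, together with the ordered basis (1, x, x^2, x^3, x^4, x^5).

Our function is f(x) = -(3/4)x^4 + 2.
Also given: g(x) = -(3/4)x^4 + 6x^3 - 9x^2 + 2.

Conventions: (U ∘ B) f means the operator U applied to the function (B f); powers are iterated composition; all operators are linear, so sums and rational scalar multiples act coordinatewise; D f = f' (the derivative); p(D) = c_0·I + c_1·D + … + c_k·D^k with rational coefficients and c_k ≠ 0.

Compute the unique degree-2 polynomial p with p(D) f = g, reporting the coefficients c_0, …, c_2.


c_0 = 1, c_1 = -2, c_2 = 1

D^0 f = -(3/4)x^4 + 2
D^1 f = -3x^3
D^2 f = -9x^2
matching coefficients of g against c_0 f + c_1 Df + … from the top degree down determines the c_i
solution: c_0 = 1, c_1 = -2, c_2 = 1


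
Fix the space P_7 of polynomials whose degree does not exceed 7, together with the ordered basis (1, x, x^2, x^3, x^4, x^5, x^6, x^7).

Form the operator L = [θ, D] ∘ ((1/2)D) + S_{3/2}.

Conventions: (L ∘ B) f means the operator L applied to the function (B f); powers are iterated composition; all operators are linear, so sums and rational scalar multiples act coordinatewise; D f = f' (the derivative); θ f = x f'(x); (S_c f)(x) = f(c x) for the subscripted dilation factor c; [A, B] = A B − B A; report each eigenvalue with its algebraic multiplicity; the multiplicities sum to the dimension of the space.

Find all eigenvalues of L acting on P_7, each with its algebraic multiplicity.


image of 1: 1
image of x: (3/2)x
image of x^2: (9/4)x^2 - 1
image of x^3: (27/8)x^3 - 3x
image of x^4: (81/16)x^4 - 6x^2
image of x^5: (243/32)x^5 - 10x^3
image of x^6: (729/64)x^6 - 15x^4
image of x^7: (2187/128)x^7 - 21x^5
the matrix is upper triangular; its diagonal is (1, 3/2, 9/4, 27/8, 81/16, 243/32, 729/64, 2187/128)
for a triangular matrix the eigenvalues are the diagonal entries, with algebraic multiplicity their repetition count

λ = 1 (multiplicity 1), λ = 3/2 (multiplicity 1), λ = 9/4 (multiplicity 1), λ = 27/8 (multiplicity 1), λ = 81/16 (multiplicity 1), λ = 243/32 (multiplicity 1), λ = 729/64 (multiplicity 1), λ = 2187/128 (multiplicity 1)


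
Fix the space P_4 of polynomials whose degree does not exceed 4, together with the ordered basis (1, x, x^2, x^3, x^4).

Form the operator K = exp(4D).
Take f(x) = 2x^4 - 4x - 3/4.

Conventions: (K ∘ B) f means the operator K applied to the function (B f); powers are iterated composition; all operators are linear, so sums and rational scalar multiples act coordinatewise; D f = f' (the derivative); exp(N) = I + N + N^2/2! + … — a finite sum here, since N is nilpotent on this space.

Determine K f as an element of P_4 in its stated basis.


the result is g(x) = 2x^4 + 32x^3 + 192x^2 + 508x + 1981/4

order-1 term: 32x^3 - 16
order-2 term: 192x^2
order-3 term: 512x
order-4 term: 512
the series for exp(4D) f terminates at order 4
exp(4D) f = 2x^4 + 32x^3 + 192x^2 + 508x + 1981/4


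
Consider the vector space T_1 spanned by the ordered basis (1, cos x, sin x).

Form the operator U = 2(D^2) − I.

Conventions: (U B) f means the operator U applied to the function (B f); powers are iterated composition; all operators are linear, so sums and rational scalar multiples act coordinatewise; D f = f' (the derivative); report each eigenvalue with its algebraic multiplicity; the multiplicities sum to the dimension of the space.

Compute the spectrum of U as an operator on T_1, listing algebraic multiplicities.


image of 1: -1
image of cos x: -3cos x
image of sin x: -3sin x
the matrix is diagonal; its diagonal is (-1, -3, -3)
for a triangular matrix the eigenvalues are the diagonal entries, with algebraic multiplicity their repetition count

λ = -3 (multiplicity 2), λ = -1 (multiplicity 1)


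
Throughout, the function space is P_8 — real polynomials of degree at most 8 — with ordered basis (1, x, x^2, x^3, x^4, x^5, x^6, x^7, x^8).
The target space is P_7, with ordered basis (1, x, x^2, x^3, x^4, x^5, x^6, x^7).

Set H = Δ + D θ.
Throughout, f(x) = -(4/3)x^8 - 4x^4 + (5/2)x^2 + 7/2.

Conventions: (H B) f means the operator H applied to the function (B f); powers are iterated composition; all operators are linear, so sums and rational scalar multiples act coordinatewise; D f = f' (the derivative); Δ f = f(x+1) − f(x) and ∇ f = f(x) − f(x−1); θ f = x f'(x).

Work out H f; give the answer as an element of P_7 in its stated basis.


Δ f = -(32/3)x^7 - (112/3)x^6 - (224/3)x^5 - (280/3)x^4 - (272/3)x^3 - (184/3)x^2 - (65/3)x - 17/6
θ f = -(32/3)x^8 - 16x^4 + 5x^2
D θ f = -(256/3)x^7 - 64x^3 + 10x
(Δ + D θ) f = -96x^7 - (112/3)x^6 - (224/3)x^5 - (280/3)x^4 - (464/3)x^3 - (184/3)x^2 - (35/3)x - 17/6

the result is g(x) = -96x^7 - (112/3)x^6 - (224/3)x^5 - (280/3)x^4 - (464/3)x^3 - (184/3)x^2 - (35/3)x - 17/6


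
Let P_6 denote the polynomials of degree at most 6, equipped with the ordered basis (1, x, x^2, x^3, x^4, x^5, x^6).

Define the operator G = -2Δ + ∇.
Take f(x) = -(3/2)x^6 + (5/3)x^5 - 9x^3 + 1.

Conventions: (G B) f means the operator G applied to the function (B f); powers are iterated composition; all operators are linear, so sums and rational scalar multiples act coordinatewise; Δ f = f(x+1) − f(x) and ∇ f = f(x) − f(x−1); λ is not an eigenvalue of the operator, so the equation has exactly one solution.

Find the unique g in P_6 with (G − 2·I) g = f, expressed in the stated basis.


g(x) = (3/4)x^6 - (37/12)x^5 - (55/6)x^4 + (739/12)x^3 - (34/3)x^2 - (2719/12)x + 679/6

write g with unknown coordinates in the stated basis and equate coefficients in (G − 2·I) g = f
solving from the highest basis element down gives g = (3/4)x^6 - (37/12)x^5 - (55/6)x^4 + (739/12)x^3 - (34/3)x^2 - (2719/12)x + 679/6
check: G g = -(9/2)x^5 - (55/3)x^4 + (685/6)x^3 - (68/3)x^2 - (2719/6)x + 682/3
so G g − 2·g = -(3/2)x^6 + (5/3)x^5 - 9x^3 + 1 = f ✓


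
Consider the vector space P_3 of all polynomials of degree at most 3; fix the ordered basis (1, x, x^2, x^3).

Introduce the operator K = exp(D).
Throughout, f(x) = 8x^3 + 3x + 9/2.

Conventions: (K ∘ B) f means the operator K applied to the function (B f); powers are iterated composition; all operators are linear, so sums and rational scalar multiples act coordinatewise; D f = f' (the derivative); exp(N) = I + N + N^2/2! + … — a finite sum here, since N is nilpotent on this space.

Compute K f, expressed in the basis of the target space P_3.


order-1 term: 24x^2 + 3
order-2 term: 24x
order-3 term: 8
the series for exp(D) f terminates at order 3
exp(D) f = 8x^3 + 24x^2 + 27x + 31/2

g(x) = 8x^3 + 24x^2 + 27x + 31/2


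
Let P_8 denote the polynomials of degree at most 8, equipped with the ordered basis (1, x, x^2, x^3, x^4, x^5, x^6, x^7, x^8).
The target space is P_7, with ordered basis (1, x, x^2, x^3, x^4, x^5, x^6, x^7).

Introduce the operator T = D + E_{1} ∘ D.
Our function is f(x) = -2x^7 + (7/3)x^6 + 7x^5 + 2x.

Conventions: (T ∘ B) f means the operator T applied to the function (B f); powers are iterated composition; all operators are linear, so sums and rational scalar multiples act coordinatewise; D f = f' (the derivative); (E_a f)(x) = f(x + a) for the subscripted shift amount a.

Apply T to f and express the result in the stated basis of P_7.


D f = -14x^6 + 14x^5 + 35x^4 + 2
D f = -14x^6 + 14x^5 + 35x^4 + 2
E_{1} D f = -14x^6 - 70x^5 - 105x^4 + 140x^2 + 126x + 37
(D + E_{1} ∘ D) f = -28x^6 - 56x^5 - 70x^4 + 140x^2 + 126x + 39

g(x) = -28x^6 - 56x^5 - 70x^4 + 140x^2 + 126x + 39


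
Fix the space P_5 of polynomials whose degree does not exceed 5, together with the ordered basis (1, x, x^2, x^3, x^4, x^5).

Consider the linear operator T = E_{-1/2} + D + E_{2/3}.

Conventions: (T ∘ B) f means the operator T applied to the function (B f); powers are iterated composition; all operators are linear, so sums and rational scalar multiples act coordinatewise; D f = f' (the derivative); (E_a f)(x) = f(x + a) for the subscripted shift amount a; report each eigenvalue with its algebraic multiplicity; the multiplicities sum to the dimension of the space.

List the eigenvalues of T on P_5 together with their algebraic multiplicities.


image of 1: 2
image of x: 2x + 7/6
image of x^2: 2x^2 + (7/3)x + 25/36
image of x^3: 2x^3 + (7/2)x^2 + (25/12)x + 37/216
image of x^4: 2x^4 + (14/3)x^3 + (25/6)x^2 + (37/54)x + 337/1296
image of x^5: 2x^5 + (35/6)x^4 + (125/18)x^3 + (185/108)x^2 + (1685/1296)x + 781/7776
the matrix is upper triangular; its diagonal is (2, 2, 2, 2, 2, 2)
for a triangular matrix the eigenvalues are the diagonal entries, with algebraic multiplicity their repetition count

λ = 2 (multiplicity 6)


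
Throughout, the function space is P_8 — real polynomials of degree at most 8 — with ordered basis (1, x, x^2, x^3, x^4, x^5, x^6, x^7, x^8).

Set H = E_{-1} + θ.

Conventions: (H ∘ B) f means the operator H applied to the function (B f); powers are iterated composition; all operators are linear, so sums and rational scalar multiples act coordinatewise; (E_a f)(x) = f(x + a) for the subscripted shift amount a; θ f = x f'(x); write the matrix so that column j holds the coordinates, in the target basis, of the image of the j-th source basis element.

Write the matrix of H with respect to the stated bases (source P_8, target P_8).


image of 1: 1
image of x: 2x - 1
image of x^2: 3x^2 - 2x + 1
image of x^3: 4x^3 - 3x^2 + 3x - 1
image of x^4: 5x^4 - 4x^3 + 6x^2 - 4x + 1
image of x^5: 6x^5 - 5x^4 + 10x^3 - 10x^2 + 5x - 1
image of x^6: 7x^6 - 6x^5 + 15x^4 - 20x^3 + 15x^2 - 6x + 1
image of x^7: 8x^7 - 7x^6 + 21x^5 - 35x^4 + 35x^3 - 21x^2 + 7x - 1
image of x^8: 9x^8 - 8x^7 + 28x^6 - 56x^5 + 70x^4 - 56x^3 + 28x^2 - 8x + 1
each image's coordinates form column j of the matrix

the matrix is [[1, -1, 1, -1, 1, -1, 1, -1, 1]; [0, 2, -2, 3, -4, 5, -6, 7, -8]; [0, 0, 3, -3, 6, -10, 15, -21, 28]; [0, 0, 0, 4, -4, 10, -20, 35, -56]; [0, 0, 0, 0, 5, -5, 15, -35, 70]; [0, 0, 0, 0, 0, 6, -6, 21, -56]; [0, 0, 0, 0, 0, 0, 7, -7, 28]; [0, 0, 0, 0, 0, 0, 0, 8, -8]; [0, 0, 0, 0, 0, 0, 0, 0, 9]] (rows listed top to bottom)


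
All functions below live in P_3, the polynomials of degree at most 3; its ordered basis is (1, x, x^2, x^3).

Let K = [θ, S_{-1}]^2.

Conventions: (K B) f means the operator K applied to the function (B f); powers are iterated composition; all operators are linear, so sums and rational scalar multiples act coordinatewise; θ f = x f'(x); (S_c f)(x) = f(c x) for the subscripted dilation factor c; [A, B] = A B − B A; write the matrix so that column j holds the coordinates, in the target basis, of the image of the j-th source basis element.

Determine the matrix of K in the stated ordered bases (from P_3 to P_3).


the matrix is [[0, 0, 0, 0]; [0, 0, 0, 0]; [0, 0, 0, 0]; [0, 0, 0, 0]] (rows listed top to bottom)

image of 1: 0
image of x: 0
image of x^2: 0
image of x^3: 0
each image's coordinates form column j of the matrix


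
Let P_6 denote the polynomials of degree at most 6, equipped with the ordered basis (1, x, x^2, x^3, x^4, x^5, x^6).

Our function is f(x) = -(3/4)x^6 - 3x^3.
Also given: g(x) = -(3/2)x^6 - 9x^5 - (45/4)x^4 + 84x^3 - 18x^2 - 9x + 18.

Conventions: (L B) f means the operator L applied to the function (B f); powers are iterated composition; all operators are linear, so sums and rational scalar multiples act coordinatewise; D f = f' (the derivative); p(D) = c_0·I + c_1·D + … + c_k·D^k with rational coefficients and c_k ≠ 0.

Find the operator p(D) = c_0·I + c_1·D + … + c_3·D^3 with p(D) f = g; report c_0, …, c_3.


c_0 = 2, c_1 = 2, c_2 = 1/2, c_3 = -1

D^0 f = -(3/4)x^6 - 3x^3
D^1 f = -(9/2)x^5 - 9x^2
D^2 f = -(45/2)x^4 - 18x
D^3 f = -90x^3 - 18
matching coefficients of g against c_0 f + c_1 Df + … from the top degree down determines the c_i
solution: c_0 = 2, c_1 = 2, c_2 = 1/2, c_3 = -1


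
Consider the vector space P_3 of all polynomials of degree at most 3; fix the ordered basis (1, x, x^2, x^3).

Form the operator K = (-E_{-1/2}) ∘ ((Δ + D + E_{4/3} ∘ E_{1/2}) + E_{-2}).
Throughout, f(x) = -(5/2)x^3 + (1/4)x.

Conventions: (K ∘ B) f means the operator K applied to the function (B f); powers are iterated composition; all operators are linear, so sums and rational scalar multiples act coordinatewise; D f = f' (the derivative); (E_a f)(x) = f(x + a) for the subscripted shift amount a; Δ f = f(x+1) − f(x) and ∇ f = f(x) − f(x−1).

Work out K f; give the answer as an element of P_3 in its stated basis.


g(x) = 5x^3 + (25/4)x^2 + (1253/24)x - 13325/432

Δ f = -(15/2)x^2 - (15/2)x - 9/4
D f = -(15/2)x^2 + 1/4
E_{1/2} f = -(5/2)x^3 - (15/4)x^2 - (13/8)x - 3/16
E_{4/3} E_{1/2} f = -(5/2)x^3 - (55/4)x^2 - (599/24)x - 6457/432
(Δ + D + E_{4/3} ∘ E_{1/2}) f = -(5/2)x^3 - (115/4)x^2 - (779/24)x - 7321/432
E_{-2} f = -(5/2)x^3 + 15x^2 - (119/4)x + 39/2
((Δ + D + E_{4/3} ∘ E_{1/2}) + E_{-2}) f = -5x^3 - (55/4)x^2 - (1493/24)x + 1103/432
E_{-1/2} ((Δ + D + E_{4/3} ∘ E_{1/2}) + E_{-2}) f = -5x^3 - (25/4)x^2 - (1253/24)x + 13325/432
(-E_{-1/2}) ((Δ + D + E_{4/3} ∘ E_{1/2}) + E_{-2}) f = 5x^3 + (25/4)x^2 + (1253/24)x - 13325/432


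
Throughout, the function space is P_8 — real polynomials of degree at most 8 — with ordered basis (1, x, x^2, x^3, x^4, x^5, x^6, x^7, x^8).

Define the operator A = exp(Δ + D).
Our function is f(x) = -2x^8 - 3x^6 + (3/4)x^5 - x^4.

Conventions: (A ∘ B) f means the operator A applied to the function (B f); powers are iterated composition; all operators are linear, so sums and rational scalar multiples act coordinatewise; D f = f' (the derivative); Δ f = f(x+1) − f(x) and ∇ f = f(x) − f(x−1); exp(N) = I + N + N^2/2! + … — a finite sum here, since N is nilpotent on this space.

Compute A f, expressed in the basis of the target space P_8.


the result is g(x) = -2x^8 - 32x^7 - 283x^6 - (6861/4)x^5 - (14997/2)x^4 - (47213/2)x^3 - (102739/2)x^2 - 69759x - 179299/4

order-1 term: -32x^7 - 56x^6 - 148x^5 - (355/2)x^4 - (345/2)x^3 - (199/2)x^2 - (137/4)x - 21/4
order-2 term: -224x^6 - 672x^5 - 1720x^4 - 2570x^3 - 2546x^2 - (5851/4)x - 377
order-3 term: -896x^5 - 3360x^4 - 8320x^3 - 11940x^2 - 9826x - 7105/2
order-4 term: -2240x^4 - 8960x^3 - 19760x^2 - 22660x - 11042
order-5 term: -3584x^3 - 13440x^2 - 22976x - 15256
order-6 term: -3584x^2 - 10752x - 10496
order-7 term: -2048x - 3584
order-8 term: -512
the series for exp(Δ + D) f terminates at order 8
exp(Δ + D) f = -2x^8 - 32x^7 - 283x^6 - (6861/4)x^5 - (14997/2)x^4 - (47213/2)x^3 - (102739/2)x^2 - 69759x - 179299/4
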